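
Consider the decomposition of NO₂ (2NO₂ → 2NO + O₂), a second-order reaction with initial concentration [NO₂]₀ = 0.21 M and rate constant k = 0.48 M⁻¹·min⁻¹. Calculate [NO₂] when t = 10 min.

0.1046 M

Step 1: For a second-order reaction: 1/[NO₂] = 1/[NO₂]₀ + kt
Step 2: 1/[NO₂] = 1/0.21 + 0.48 × 10
Step 3: 1/[NO₂] = 4.762 + 4.8 = 9.562
Step 4: [NO₂] = 1/9.562 = 0.1046 M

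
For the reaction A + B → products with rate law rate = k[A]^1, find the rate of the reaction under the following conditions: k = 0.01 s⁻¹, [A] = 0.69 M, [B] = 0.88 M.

0.0069 M/s

Step 1: The rate law is rate = k[A]^1
Step 2: Note that the rate does not depend on [B] (zero order in B).
Step 3: rate = 0.01 × (0.69)^1 = 0.0069 M/s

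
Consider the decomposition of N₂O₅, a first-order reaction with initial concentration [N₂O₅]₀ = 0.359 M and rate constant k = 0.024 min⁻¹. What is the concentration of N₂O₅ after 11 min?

0.2757 M

Step 1: For a first-order reaction: [N₂O₅] = [N₂O₅]₀ × e^(-kt)
Step 2: [N₂O₅] = 0.359 × e^(-0.024 × 11)
Step 3: [N₂O₅] = 0.359 × e^(-0.264)
Step 4: [N₂O₅] = 0.359 × 0.767974 = 0.2757 M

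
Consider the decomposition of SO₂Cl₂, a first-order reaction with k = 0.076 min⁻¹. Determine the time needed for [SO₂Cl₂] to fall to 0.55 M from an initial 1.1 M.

9.12 min

Step 1: For first-order: t = ln([SO₂Cl₂]₀/[SO₂Cl₂])/k
Step 2: t = ln(1.1/0.55)/0.076
Step 3: t = ln(2)/0.076
Step 4: t = 0.6931/0.076 = 9.12 min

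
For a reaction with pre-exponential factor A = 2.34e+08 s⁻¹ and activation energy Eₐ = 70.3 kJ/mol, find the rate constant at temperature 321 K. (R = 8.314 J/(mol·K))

8.50e-04 s⁻¹

Step 1: Use the Arrhenius equation: k = A × exp(-Eₐ/RT)
Step 2: Convert Eₐ to J/mol: 70.3 kJ/mol = 70300 J/mol
Step 3: Calculate the exponent: -Eₐ/(RT) = -70300/(8.314 × 321) = -26.34149
Step 4: k = 2.34e+08 × exp(-26.34149)
Step 5: k = 2.34e+08 × 3.63108e-12 = 8.4967e-04 s⁻¹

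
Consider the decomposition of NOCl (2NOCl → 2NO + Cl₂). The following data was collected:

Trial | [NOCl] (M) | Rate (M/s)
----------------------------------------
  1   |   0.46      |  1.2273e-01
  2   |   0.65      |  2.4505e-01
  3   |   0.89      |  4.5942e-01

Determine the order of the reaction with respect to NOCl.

second order (2)

Step 1: Compare trials to find order n where rate₂/rate₁ = ([NOCl]₂/[NOCl]₁)^n
Step 2: rate₂/rate₁ = 2.4505e-01/1.2273e-01 = 1.997
Step 3: [NOCl]₂/[NOCl]₁ = 0.65/0.46 = 1.413
Step 4: n = ln(1.997)/ln(1.413) = 2.00 ≈ 2
Step 5: The reaction is second order in NOCl.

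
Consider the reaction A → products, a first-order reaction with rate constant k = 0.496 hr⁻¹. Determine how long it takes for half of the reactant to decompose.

1.397 hr

Step 1: For a first-order reaction, t₁/₂ = ln(2)/k
Step 2: t₁/₂ = ln(2)/0.496
Step 3: t₁/₂ = 0.6931/0.496 = 1.397 hr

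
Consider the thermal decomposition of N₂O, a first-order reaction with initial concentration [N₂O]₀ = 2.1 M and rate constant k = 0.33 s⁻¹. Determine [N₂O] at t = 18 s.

0.005527 M

Step 1: For a first-order reaction: [N₂O] = [N₂O]₀ × e^(-kt)
Step 2: [N₂O] = 2.1 × e^(-0.33 × 18)
Step 3: [N₂O] = 2.1 × e^(-5.94)
Step 4: [N₂O] = 2.1 × 0.00263203 = 0.005527 M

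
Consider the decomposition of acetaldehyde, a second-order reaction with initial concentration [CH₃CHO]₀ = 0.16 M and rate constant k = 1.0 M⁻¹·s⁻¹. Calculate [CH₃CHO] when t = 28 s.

0.0292 M

Step 1: For a second-order reaction: 1/[CH₃CHO] = 1/[CH₃CHO]₀ + kt
Step 2: 1/[CH₃CHO] = 1/0.16 + 1.0 × 28
Step 3: 1/[CH₃CHO] = 6.25 + 28 = 34.25
Step 4: [CH₃CHO] = 1/34.25 = 0.0292 M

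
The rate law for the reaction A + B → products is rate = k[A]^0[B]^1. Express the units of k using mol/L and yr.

yr⁻¹

Step 1: Overall order = 0 + 1 = 1.
Step 2: rate has units mol/L·yr⁻¹; [A]^0[B]^1 has units (mol/L)^1.
Step 3: k = rate/([A]^0[B]^1), so units of k = (mol/L)^(1-1)·yr⁻¹ = yr⁻¹.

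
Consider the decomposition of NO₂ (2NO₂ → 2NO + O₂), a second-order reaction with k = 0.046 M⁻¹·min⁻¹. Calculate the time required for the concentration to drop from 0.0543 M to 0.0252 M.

462.3 min

Step 1: For second-order: t = (1/[NO₂] - 1/[NO₂]₀)/k
Step 2: t = (1/0.0252 - 1/0.0543)/0.046
Step 3: t = (39.68 - 18.42)/0.046
Step 4: t = 21.27/0.046 = 462.3 min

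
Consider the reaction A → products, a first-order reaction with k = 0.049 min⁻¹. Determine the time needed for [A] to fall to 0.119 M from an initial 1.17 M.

46.65 min

Step 1: For first-order: t = ln([A]₀/[A])/k
Step 2: t = ln(1.17/0.119)/0.049
Step 3: t = ln(9.832)/0.049
Step 4: t = 2.286/0.049 = 46.65 min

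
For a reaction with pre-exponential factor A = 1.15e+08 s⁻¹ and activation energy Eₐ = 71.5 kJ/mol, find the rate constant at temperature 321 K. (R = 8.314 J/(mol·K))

2.66e-04 s⁻¹

Step 1: Use the Arrhenius equation: k = A × exp(-Eₐ/RT)
Step 2: Convert Eₐ to J/mol: 71.5 kJ/mol = 71500 J/mol
Step 3: Calculate the exponent: -Eₐ/(RT) = -71500/(8.314 × 321) = -26.79113
Step 4: k = 1.15e+08 × exp(-26.79113)
Step 5: k = 1.15e+08 × 2.31611e-12 = 2.6635e-04 s⁻¹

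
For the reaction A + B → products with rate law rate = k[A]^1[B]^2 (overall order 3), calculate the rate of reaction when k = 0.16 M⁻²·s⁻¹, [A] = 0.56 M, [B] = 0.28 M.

0.007025 M/s

Step 1: The rate law is rate = k[A]^1[B]^2, overall order = 1+2 = 3
Step 2: Substitute values: rate = 0.16 × (0.56)^1 × (0.28)^2
Step 3: rate = 0.16 × 0.56 × 0.0784 = 0.00702464 M/s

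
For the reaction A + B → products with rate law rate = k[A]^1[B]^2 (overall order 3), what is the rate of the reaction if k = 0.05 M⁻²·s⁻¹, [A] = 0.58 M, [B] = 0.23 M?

0.001534 M/s

Step 1: The rate law is rate = k[A]^1[B]^2, overall order = 1+2 = 3
Step 2: Substitute values: rate = 0.05 × (0.58)^1 × (0.23)^2
Step 3: rate = 0.05 × 0.58 × 0.0529 = 0.0015341 M/s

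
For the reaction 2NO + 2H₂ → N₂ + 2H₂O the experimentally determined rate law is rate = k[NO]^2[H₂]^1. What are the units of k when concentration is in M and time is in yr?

M⁻²·yr⁻¹

Step 1: Overall order = 2 + 1 = 3.
Step 2: rate has units M·yr⁻¹; [NO]^2[H₂]^1 has units M^3.
Step 3: k = rate/([NO]^2[H₂]^1), so units of k = M^(1-3)·yr⁻¹ = M⁻²·yr⁻¹.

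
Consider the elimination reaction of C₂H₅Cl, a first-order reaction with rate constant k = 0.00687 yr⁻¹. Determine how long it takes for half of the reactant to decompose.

100.9 yr

Step 1: For a first-order reaction, t₁/₂ = ln(2)/k
Step 2: t₁/₂ = ln(2)/0.00687
Step 3: t₁/₂ = 0.6931/0.00687 = 100.9 yr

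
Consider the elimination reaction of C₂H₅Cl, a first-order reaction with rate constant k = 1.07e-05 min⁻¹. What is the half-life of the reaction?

6.478e+04 min

Step 1: For a first-order reaction, t₁/₂ = ln(2)/k
Step 2: t₁/₂ = ln(2)/1.07e-05
Step 3: t₁/₂ = 0.6931/1.07e-05 = 6.478e+04 min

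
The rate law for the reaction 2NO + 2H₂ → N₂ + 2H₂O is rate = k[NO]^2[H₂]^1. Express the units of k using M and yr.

M⁻²·yr⁻¹

Step 1: Overall order = 2 + 1 = 3.
Step 2: rate has units M·yr⁻¹; [NO]^2[H₂]^1 has units M^3.
Step 3: k = rate/([NO]^2[H₂]^1), so units of k = M^(1-3)·yr⁻¹ = M⁻²·yr⁻¹.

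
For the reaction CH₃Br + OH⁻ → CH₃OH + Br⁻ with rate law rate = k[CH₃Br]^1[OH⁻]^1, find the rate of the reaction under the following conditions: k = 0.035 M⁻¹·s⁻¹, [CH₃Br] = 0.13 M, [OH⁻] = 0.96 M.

0.004368 M/s

Step 1: The rate law is rate = k[CH₃Br]^1[OH⁻]^1
Step 2: Substitute: rate = 0.035 × (0.13)^1 × (0.96)^1
Step 3: rate = 0.035 × 0.13 × 0.96 = 0.004368 M/s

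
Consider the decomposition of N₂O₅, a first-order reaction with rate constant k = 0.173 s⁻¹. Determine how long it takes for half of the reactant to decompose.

4.007 s

Step 1: For a first-order reaction, t₁/₂ = ln(2)/k
Step 2: t₁/₂ = ln(2)/0.173
Step 3: t₁/₂ = 0.6931/0.173 = 4.007 s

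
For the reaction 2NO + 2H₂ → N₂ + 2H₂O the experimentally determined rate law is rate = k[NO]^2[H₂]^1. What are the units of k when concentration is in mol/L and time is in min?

(mol/L)⁻²·min⁻¹

Step 1: Overall order = 2 + 1 = 3.
Step 2: rate has units mol/L·min⁻¹; [NO]^2[H₂]^1 has units (mol/L)^3.
Step 3: k = rate/([NO]^2[H₂]^1), so units of k = (mol/L)^(1-3)·min⁻¹ = (mol/L)⁻²·min⁻¹.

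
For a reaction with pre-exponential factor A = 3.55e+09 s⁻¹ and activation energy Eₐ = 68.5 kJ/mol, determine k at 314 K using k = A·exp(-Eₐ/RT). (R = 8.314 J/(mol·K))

1.43e-02 s⁻¹

Step 1: Use the Arrhenius equation: k = A × exp(-Eₐ/RT)
Step 2: Convert Eₐ to J/mol: 68.5 kJ/mol = 68500 J/mol
Step 3: Calculate the exponent: -Eₐ/(RT) = -68500/(8.314 × 314) = -26.23922
Step 4: k = 3.55e+09 × exp(-26.23922)
Step 5: k = 3.55e+09 × 4.02209e-12 = 1.4278e-02 s⁻¹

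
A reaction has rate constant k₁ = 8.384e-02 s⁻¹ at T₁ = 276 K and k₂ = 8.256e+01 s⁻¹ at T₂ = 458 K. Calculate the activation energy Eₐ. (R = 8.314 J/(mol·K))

39.8 kJ/mol

Step 1: Use the two-temperature Arrhenius form: ln(k₂/k₁) = -Eₐ/R × (1/T₂ - 1/T₁)
Step 2: ln(k₂/k₁) = ln(8.256e+01/8.384e-02) = ln(984.733) = 6.89237
Step 3: 1/T₂ - 1/T₁ = 1/458 - 1/276 = -1.439782e-03 K⁻¹
Step 4: Eₐ = -R × ln(k₂/k₁) / (1/T₂ - 1/T₁) = -8.314 × 6.89237 / -1.439782e-03
Step 5: Eₐ = 3.9800e+04 J/mol = 39.8 kJ/mol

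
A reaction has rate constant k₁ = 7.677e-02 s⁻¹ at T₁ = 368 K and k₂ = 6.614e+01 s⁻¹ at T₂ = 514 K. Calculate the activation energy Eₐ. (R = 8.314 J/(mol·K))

72.8 kJ/mol

Step 1: Use the two-temperature Arrhenius form: ln(k₂/k₁) = -Eₐ/R × (1/T₂ - 1/T₁)
Step 2: ln(k₂/k₁) = ln(6.614e+01/7.677e-02) = ln(861.534) = 6.75872
Step 3: 1/T₂ - 1/T₁ = 1/514 - 1/368 = -7.718660e-04 K⁻¹
Step 4: Eₐ = -R × ln(k₂/k₁) / (1/T₂ - 1/T₁) = -8.314 × 6.75872 / -7.718660e-04
Step 5: Eₐ = 7.2800e+04 J/mol = 72.8 kJ/mol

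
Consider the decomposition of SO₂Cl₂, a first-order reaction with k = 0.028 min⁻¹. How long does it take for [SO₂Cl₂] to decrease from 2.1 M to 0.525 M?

49.51 min

Step 1: For first-order: t = ln([SO₂Cl₂]₀/[SO₂Cl₂])/k
Step 2: t = ln(2.1/0.525)/0.028
Step 3: t = ln(4)/0.028
Step 4: t = 1.386/0.028 = 49.51 min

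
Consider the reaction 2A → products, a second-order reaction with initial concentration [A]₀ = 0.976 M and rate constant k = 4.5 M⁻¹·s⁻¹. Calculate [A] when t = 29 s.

0.007603 M

Step 1: For a second-order reaction: 1/[A] = 1/[A]₀ + kt
Step 2: 1/[A] = 1/0.976 + 4.5 × 29
Step 3: 1/[A] = 1.025 + 130.5 = 131.5
Step 4: [A] = 1/131.5 = 0.007603 M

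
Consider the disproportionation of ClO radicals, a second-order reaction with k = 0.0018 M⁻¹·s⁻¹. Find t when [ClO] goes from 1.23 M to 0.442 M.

805.2 s

Step 1: For second-order: t = (1/[ClO] - 1/[ClO]₀)/k
Step 2: t = (1/0.442 - 1/1.23)/0.0018
Step 3: t = (2.262 - 0.813)/0.0018
Step 4: t = 1.449/0.0018 = 805.2 s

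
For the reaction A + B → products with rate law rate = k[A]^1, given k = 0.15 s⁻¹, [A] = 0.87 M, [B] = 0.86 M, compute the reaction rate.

0.1305 M/s

Step 1: The rate law is rate = k[A]^1
Step 2: Note that the rate does not depend on [B] (zero order in B).
Step 3: rate = 0.15 × (0.87)^1 = 0.1305 M/s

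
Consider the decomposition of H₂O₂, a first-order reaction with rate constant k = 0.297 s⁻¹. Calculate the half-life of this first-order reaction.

2.334 s

Step 1: For a first-order reaction, t₁/₂ = ln(2)/k
Step 2: t₁/₂ = ln(2)/0.297
Step 3: t₁/₂ = 0.6931/0.297 = 2.334 s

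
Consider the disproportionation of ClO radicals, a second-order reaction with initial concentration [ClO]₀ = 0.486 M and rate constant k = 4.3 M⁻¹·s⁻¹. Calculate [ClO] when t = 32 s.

0.00716 M

Step 1: For a second-order reaction: 1/[ClO] = 1/[ClO]₀ + kt
Step 2: 1/[ClO] = 1/0.486 + 4.3 × 32
Step 3: 1/[ClO] = 2.058 + 137.6 = 139.7
Step 4: [ClO] = 1/139.7 = 0.00716 M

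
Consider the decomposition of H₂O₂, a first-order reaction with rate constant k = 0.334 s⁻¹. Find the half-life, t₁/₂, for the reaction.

2.075 s

Step 1: For a first-order reaction, t₁/₂ = ln(2)/k
Step 2: t₁/₂ = ln(2)/0.334
Step 3: t₁/₂ = 0.6931/0.334 = 2.075 s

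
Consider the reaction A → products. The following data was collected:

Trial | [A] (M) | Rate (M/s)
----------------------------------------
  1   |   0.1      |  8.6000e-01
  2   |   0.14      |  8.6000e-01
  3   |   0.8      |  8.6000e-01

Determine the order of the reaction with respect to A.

zeroth order (0)

Step 1: Compare trials - when concentration changes, rate stays constant.
Step 2: rate₂/rate₁ = 8.6000e-01/8.6000e-01 = 1
Step 3: [A]₂/[A]₁ = 0.14/0.1 = 1.4
Step 4: Since rate ratio ≈ (conc ratio)^0, the reaction is zeroth order.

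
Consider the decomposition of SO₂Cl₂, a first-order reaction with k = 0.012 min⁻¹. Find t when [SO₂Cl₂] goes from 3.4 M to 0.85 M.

115.5 min

Step 1: For first-order: t = ln([SO₂Cl₂]₀/[SO₂Cl₂])/k
Step 2: t = ln(3.4/0.85)/0.012
Step 3: t = ln(4)/0.012
Step 4: t = 1.386/0.012 = 115.5 min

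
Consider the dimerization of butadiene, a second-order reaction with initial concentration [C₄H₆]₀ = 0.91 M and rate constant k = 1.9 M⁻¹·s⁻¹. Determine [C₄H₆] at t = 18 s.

0.02833 M

Step 1: For a second-order reaction: 1/[C₄H₆] = 1/[C₄H₆]₀ + kt
Step 2: 1/[C₄H₆] = 1/0.91 + 1.9 × 18
Step 3: 1/[C₄H₆] = 1.099 + 34.2 = 35.3
Step 4: [C₄H₆] = 1/35.3 = 0.02833 M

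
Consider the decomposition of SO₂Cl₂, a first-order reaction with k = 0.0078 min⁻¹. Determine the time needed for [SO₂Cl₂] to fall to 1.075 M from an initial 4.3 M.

177.7 min

Step 1: For first-order: t = ln([SO₂Cl₂]₀/[SO₂Cl₂])/k
Step 2: t = ln(4.3/1.075)/0.0078
Step 3: t = ln(4)/0.0078
Step 4: t = 1.386/0.0078 = 177.7 min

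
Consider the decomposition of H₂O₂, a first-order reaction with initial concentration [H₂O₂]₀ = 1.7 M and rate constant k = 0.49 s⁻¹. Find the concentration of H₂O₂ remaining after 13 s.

0.002911 M

Step 1: For a first-order reaction: [H₂O₂] = [H₂O₂]₀ × e^(-kt)
Step 2: [H₂O₂] = 1.7 × e^(-0.49 × 13)
Step 3: [H₂O₂] = 1.7 × e^(-6.37)
Step 4: [H₂O₂] = 1.7 × 0.00171216 = 0.002911 M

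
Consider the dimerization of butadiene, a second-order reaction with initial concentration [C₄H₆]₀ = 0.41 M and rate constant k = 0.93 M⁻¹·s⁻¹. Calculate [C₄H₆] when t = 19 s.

0.04973 M

Step 1: For a second-order reaction: 1/[C₄H₆] = 1/[C₄H₆]₀ + kt
Step 2: 1/[C₄H₆] = 1/0.41 + 0.93 × 19
Step 3: 1/[C₄H₆] = 2.439 + 17.67 = 20.11
Step 4: [C₄H₆] = 1/20.11 = 0.04973 M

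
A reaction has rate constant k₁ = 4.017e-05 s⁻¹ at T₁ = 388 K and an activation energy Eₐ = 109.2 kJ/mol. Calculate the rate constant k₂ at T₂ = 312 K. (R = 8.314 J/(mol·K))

1.054e-08 s⁻¹

Step 1: Use the two-temperature Arrhenius form: ln(k₂/k₁) = -Eₐ/R × (1/T₂ - 1/T₁)
Step 2: Convert Eₐ to J/mol: 109.2 kJ/mol = 109200 J/mol
Step 3: 1/T₂ - 1/T₁ = 1/312 - 1/388 = 6.278086e-04 K⁻¹
Step 4: ln(k₂/k₁) = -109200/8.314 × 6.278086e-04 = -8.24593
Step 5: k₂ = k₁ × exp(-8.24593) = 4.017e-05 × 2.62324e-04 = 1.054e-08 s⁻¹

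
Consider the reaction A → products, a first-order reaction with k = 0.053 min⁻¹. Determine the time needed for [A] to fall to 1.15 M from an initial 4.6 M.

26.16 min

Step 1: For first-order: t = ln([A]₀/[A])/k
Step 2: t = ln(4.6/1.15)/0.053
Step 3: t = ln(4)/0.053
Step 4: t = 1.386/0.053 = 26.16 min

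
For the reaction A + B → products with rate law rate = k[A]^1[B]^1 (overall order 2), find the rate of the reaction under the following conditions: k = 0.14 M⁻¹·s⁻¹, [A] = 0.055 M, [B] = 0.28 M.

0.002156 M/s

Step 1: The rate law is rate = k[A]^1[B]^1, overall order = 1+1 = 2
Step 2: Substitute values: rate = 0.14 × (0.055)^1 × (0.28)^1
Step 3: rate = 0.14 × 0.055 × 0.28 = 0.002156 M/s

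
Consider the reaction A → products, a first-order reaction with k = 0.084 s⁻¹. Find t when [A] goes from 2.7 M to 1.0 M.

11.82 s

Step 1: For first-order: t = ln([A]₀/[A])/k
Step 2: t = ln(2.7/1.0)/0.084
Step 3: t = ln(2.7)/0.084
Step 4: t = 0.9933/0.084 = 11.82 s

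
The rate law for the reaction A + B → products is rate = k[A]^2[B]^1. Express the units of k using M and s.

M⁻²·s⁻¹

Step 1: Overall order = 2 + 1 = 3.
Step 2: rate has units M·s⁻¹; [A]^2[B]^1 has units M^3.
Step 3: k = rate/([A]^2[B]^1), so units of k = M^(1-3)·s⁻¹ = M⁻²·s⁻¹.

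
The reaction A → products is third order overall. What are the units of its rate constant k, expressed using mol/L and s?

(mol/L)⁻²·s⁻¹

Step 1: For overall order n, rate = k × (concentration)^n.
Step 2: Rate has units mol/L·s⁻¹; concentration term has units (mol/L)^3.
Step 3: k = rate / (concentration)^n, so units of k = (mol/L)^(1-3)·s⁻¹ = (mol/L)⁻²·s⁻¹.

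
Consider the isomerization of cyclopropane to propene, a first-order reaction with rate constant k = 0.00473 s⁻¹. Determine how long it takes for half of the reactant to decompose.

146.5 s

Step 1: For a first-order reaction, t₁/₂ = ln(2)/k
Step 2: t₁/₂ = ln(2)/0.00473
Step 3: t₁/₂ = 0.6931/0.00473 = 146.5 s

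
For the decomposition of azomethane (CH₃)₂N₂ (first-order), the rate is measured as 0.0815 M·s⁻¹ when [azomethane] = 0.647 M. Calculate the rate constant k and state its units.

0.126 s⁻¹

Step 1: rate = k[azomethane]^1, so k = rate / [azomethane]^1.
Step 2: k = 0.0815 / (0.647)^1 = 0.0815 / 0.647.
Step 3: k = 0.126 s⁻¹.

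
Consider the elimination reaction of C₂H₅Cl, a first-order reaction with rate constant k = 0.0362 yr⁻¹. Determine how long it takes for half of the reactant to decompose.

19.15 yr

Step 1: For a first-order reaction, t₁/₂ = ln(2)/k
Step 2: t₁/₂ = ln(2)/0.0362
Step 3: t₁/₂ = 0.6931/0.0362 = 19.15 yr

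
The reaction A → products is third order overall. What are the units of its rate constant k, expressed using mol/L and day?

(mol/L)⁻²·day⁻¹

Step 1: For overall order n, rate = k × (concentration)^n.
Step 2: Rate has units mol/L·day⁻¹; concentration term has units (mol/L)^3.
Step 3: k = rate / (concentration)^n, so units of k = (mol/L)^(1-3)·day⁻¹ = (mol/L)⁻²·day⁻¹.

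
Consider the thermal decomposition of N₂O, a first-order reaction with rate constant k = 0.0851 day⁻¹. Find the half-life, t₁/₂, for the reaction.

8.145 day

Step 1: For a first-order reaction, t₁/₂ = ln(2)/k
Step 2: t₁/₂ = ln(2)/0.0851
Step 3: t₁/₂ = 0.6931/0.0851 = 8.145 day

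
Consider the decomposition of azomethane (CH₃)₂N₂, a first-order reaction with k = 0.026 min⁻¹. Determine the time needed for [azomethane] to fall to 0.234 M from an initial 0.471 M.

26.91 min

Step 1: For first-order: t = ln([azomethane]₀/[azomethane])/k
Step 2: t = ln(0.471/0.234)/0.026
Step 3: t = ln(2.013)/0.026
Step 4: t = 0.6995/0.026 = 26.91 min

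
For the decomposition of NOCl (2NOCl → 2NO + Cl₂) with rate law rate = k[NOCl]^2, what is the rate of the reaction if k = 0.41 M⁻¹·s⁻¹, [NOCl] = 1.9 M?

1.48 M/s

Step 1: Identify the rate law: rate = k[NOCl]^2
Step 2: Substitute values: rate = 0.41 × (1.9)^2
Step 3: Calculate: rate = 0.41 × 3.61 = 1.4801 M/s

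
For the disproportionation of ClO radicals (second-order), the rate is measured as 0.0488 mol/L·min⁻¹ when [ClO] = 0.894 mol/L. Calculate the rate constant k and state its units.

0.06106 (mol/L)⁻¹·min⁻¹

Step 1: rate = k[ClO]^2, so k = rate / [ClO]^2.
Step 2: k = 0.0488 / (0.894)^2 = 0.0488 / 0.7992.
Step 3: k = 0.06106 (mol/L)⁻¹·min⁻¹.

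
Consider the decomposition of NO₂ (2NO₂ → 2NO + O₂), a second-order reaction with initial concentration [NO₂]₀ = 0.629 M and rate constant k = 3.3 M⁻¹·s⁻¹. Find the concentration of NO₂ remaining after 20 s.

0.0148 M

Step 1: For a second-order reaction: 1/[NO₂] = 1/[NO₂]₀ + kt
Step 2: 1/[NO₂] = 1/0.629 + 3.3 × 20
Step 3: 1/[NO₂] = 1.59 + 66 = 67.59
Step 4: [NO₂] = 1/67.59 = 0.0148 M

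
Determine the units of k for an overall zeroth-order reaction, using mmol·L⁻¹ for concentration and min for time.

mmol·L⁻¹·min⁻¹

Step 1: For overall order n, rate = k × (concentration)^n.
Step 2: Rate has units mmol·L⁻¹·min⁻¹; concentration term has units (mmol·L⁻¹)^0.
Step 3: k = rate / (concentration)^n, so units of k = (mmol·L⁻¹)^(1-0)·min⁻¹ = mmol·L⁻¹·min⁻¹.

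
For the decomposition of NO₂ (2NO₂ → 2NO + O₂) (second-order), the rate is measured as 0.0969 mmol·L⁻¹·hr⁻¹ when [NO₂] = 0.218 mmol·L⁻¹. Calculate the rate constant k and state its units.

2.039 (mmol·L⁻¹)⁻¹·hr⁻¹

Step 1: rate = k[NO₂]^2, so k = rate / [NO₂]^2.
Step 2: k = 0.0969 / (0.218)^2 = 0.0969 / 0.04752.
Step 3: k = 2.039 (mmol·L⁻¹)⁻¹·hr⁻¹.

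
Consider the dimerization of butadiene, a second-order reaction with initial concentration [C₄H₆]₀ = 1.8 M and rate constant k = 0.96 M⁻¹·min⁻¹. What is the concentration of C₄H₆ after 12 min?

0.08281 M

Step 1: For a second-order reaction: 1/[C₄H₆] = 1/[C₄H₆]₀ + kt
Step 2: 1/[C₄H₆] = 1/1.8 + 0.96 × 12
Step 3: 1/[C₄H₆] = 0.5556 + 11.52 = 12.08
Step 4: [C₄H₆] = 1/12.08 = 0.08281 M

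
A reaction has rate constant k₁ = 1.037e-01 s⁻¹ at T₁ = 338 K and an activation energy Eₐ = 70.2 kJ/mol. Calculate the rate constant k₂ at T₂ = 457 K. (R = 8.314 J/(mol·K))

6.931e+01 s⁻¹

Step 1: Use the two-temperature Arrhenius form: ln(k₂/k₁) = -Eₐ/R × (1/T₂ - 1/T₁)
Step 2: Convert Eₐ to J/mol: 70.2 kJ/mol = 70200 J/mol
Step 3: 1/T₂ - 1/T₁ = 1/457 - 1/338 = -7.703961e-04 K⁻¹
Step 4: ln(k₂/k₁) = -70200/8.314 × -7.703961e-04 = 6.50491
Step 5: k₂ = k₁ × exp(6.50491) = 1.037e-01 × 6.68416e+02 = 6.931e+01 s⁻¹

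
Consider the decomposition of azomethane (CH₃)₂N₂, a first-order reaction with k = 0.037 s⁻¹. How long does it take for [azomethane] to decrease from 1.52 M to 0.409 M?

35.48 s

Step 1: For first-order: t = ln([azomethane]₀/[azomethane])/k
Step 2: t = ln(1.52/0.409)/0.037
Step 3: t = ln(3.716)/0.037
Step 4: t = 1.313/0.037 = 35.48 s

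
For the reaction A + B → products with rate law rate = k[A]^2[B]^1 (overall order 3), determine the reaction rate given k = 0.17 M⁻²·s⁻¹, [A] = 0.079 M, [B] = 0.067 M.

7.108e-05 M/s

Step 1: The rate law is rate = k[A]^2[B]^1, overall order = 2+1 = 3
Step 2: Substitute values: rate = 0.17 × (0.079)^2 × (0.067)^1
Step 3: rate = 0.17 × 0.006241 × 0.067 = 7.1085e-05 M/s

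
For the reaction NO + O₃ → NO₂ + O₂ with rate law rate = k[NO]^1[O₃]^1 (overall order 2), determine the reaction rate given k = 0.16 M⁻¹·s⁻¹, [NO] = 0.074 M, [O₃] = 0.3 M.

0.003552 M/s

Step 1: The rate law is rate = k[NO]^1[O₃]^1, overall order = 1+1 = 2
Step 2: Substitute values: rate = 0.16 × (0.074)^1 × (0.3)^1
Step 3: rate = 0.16 × 0.074 × 0.3 = 0.003552 M/s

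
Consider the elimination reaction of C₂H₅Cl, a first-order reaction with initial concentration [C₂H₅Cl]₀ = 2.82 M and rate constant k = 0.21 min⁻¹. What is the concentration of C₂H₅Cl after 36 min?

0.001469 M

Step 1: For a first-order reaction: [C₂H₅Cl] = [C₂H₅Cl]₀ × e^(-kt)
Step 2: [C₂H₅Cl] = 2.82 × e^(-0.21 × 36)
Step 3: [C₂H₅Cl] = 2.82 × e^(-7.56)
Step 4: [C₂H₅Cl] = 2.82 × 0.000520875 = 0.001469 M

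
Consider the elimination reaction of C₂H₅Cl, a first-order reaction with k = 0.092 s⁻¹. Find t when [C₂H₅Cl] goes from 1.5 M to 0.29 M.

17.86 s

Step 1: For first-order: t = ln([C₂H₅Cl]₀/[C₂H₅Cl])/k
Step 2: t = ln(1.5/0.29)/0.092
Step 3: t = ln(5.172)/0.092
Step 4: t = 1.643/0.092 = 17.86 s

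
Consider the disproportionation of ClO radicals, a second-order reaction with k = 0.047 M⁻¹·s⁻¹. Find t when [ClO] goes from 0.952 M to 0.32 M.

44.14 s

Step 1: For second-order: t = (1/[ClO] - 1/[ClO]₀)/k
Step 2: t = (1/0.32 - 1/0.952)/0.047
Step 3: t = (3.125 - 1.05)/0.047
Step 4: t = 2.075/0.047 = 44.14 s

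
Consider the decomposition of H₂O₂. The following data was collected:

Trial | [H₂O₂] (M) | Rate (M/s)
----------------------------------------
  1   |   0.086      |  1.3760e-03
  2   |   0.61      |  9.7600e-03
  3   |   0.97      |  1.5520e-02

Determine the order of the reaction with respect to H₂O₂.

first order (1)

Step 1: Compare trials to find order n where rate₂/rate₁ = ([H₂O₂]₂/[H₂O₂]₁)^n
Step 2: rate₂/rate₁ = 9.7600e-03/1.3760e-03 = 7.093
Step 3: [H₂O₂]₂/[H₂O₂]₁ = 0.61/0.086 = 7.093
Step 4: n = ln(7.093)/ln(7.093) = 1.00 ≈ 1
Step 5: The reaction is first order in H₂O₂.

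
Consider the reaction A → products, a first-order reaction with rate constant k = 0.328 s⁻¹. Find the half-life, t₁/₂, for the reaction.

2.113 s

Step 1: For a first-order reaction, t₁/₂ = ln(2)/k
Step 2: t₁/₂ = ln(2)/0.328
Step 3: t₁/₂ = 0.6931/0.328 = 2.113 s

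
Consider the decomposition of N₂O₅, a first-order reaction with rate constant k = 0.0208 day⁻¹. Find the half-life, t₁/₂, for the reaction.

33.32 day

Step 1: For a first-order reaction, t₁/₂ = ln(2)/k
Step 2: t₁/₂ = ln(2)/0.0208
Step 3: t₁/₂ = 0.6931/0.0208 = 33.32 day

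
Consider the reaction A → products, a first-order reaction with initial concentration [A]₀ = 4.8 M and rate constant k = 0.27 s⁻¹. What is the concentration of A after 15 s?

0.08363 M

Step 1: For a first-order reaction: [A] = [A]₀ × e^(-kt)
Step 2: [A] = 4.8 × e^(-0.27 × 15)
Step 3: [A] = 4.8 × e^(-4.05)
Step 4: [A] = 4.8 × 0.0174224 = 0.08363 M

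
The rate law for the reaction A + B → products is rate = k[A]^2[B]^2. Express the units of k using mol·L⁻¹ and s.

(mol·L⁻¹)⁻³·s⁻¹

Step 1: Overall order = 2 + 2 = 4.
Step 2: rate has units mol·L⁻¹·s⁻¹; [A]^2[B]^2 has units (mol·L⁻¹)^4.
Step 3: k = rate/([A]^2[B]^2), so units of k = (mol·L⁻¹)^(1-4)·s⁻¹ = (mol·L⁻¹)⁻³·s⁻¹.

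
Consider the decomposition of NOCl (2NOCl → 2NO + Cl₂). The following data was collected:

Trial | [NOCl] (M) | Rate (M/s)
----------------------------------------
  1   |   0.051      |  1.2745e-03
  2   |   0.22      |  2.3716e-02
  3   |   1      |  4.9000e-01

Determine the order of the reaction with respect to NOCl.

second order (2)

Step 1: Compare trials to find order n where rate₂/rate₁ = ([NOCl]₂/[NOCl]₁)^n
Step 2: rate₂/rate₁ = 2.3716e-02/1.2745e-03 = 18.61
Step 3: [NOCl]₂/[NOCl]₁ = 0.22/0.051 = 4.314
Step 4: n = ln(18.61)/ln(4.314) = 2.00 ≈ 2
Step 5: The reaction is second order in NOCl.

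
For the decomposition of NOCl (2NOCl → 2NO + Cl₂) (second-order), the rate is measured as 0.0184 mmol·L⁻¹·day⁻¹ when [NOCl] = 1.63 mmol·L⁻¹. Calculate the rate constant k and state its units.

0.006925 (mmol·L⁻¹)⁻¹·day⁻¹

Step 1: rate = k[NOCl]^2, so k = rate / [NOCl]^2.
Step 2: k = 0.0184 / (1.63)^2 = 0.0184 / 2.657.
Step 3: k = 0.006925 (mmol·L⁻¹)⁻¹·day⁻¹.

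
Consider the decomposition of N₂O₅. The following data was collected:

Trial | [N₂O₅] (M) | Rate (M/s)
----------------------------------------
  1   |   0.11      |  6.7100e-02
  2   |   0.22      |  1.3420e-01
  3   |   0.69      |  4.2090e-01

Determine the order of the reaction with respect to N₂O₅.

first order (1)

Step 1: Compare trials to find order n where rate₂/rate₁ = ([N₂O₅]₂/[N₂O₅]₁)^n
Step 2: rate₂/rate₁ = 1.3420e-01/6.7100e-02 = 2
Step 3: [N₂O₅]₂/[N₂O₅]₁ = 0.22/0.11 = 2
Step 4: n = ln(2)/ln(2) = 1.00 ≈ 1
Step 5: The reaction is first order in N₂O₅.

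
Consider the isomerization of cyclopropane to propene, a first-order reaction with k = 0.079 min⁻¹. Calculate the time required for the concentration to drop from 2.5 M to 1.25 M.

8.774 min

Step 1: For first-order: t = ln([cyclopropane]₀/[cyclopropane])/k
Step 2: t = ln(2.5/1.25)/0.079
Step 3: t = ln(2)/0.079
Step 4: t = 0.6931/0.079 = 8.774 min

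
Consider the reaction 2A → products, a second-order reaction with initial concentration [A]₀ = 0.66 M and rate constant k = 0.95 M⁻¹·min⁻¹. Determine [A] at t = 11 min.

0.08358 M

Step 1: For a second-order reaction: 1/[A] = 1/[A]₀ + kt
Step 2: 1/[A] = 1/0.66 + 0.95 × 11
Step 3: 1/[A] = 1.515 + 10.45 = 11.97
Step 4: [A] = 1/11.97 = 0.08358 M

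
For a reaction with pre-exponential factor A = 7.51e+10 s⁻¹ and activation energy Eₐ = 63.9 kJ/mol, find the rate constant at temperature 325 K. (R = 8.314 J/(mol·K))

4.03e+00 s⁻¹

Step 1: Use the Arrhenius equation: k = A × exp(-Eₐ/RT)
Step 2: Convert Eₐ to J/mol: 63.9 kJ/mol = 63900 J/mol
Step 3: Calculate the exponent: -Eₐ/(RT) = -63900/(8.314 × 325) = -23.64871
Step 4: k = 7.51e+10 × exp(-23.64871)
Step 5: k = 7.51e+10 × 5.36409e-11 = 4.0284e+00 s⁻¹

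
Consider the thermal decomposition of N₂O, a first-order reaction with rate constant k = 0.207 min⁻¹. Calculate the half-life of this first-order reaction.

3.349 min

Step 1: For a first-order reaction, t₁/₂ = ln(2)/k
Step 2: t₁/₂ = ln(2)/0.207
Step 3: t₁/₂ = 0.6931/0.207 = 3.349 min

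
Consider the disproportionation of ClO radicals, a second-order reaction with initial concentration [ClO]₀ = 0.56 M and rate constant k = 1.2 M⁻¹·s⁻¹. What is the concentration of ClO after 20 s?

0.03878 M

Step 1: For a second-order reaction: 1/[ClO] = 1/[ClO]₀ + kt
Step 2: 1/[ClO] = 1/0.56 + 1.2 × 20
Step 3: 1/[ClO] = 1.786 + 24 = 25.79
Step 4: [ClO] = 1/25.79 = 0.03878 M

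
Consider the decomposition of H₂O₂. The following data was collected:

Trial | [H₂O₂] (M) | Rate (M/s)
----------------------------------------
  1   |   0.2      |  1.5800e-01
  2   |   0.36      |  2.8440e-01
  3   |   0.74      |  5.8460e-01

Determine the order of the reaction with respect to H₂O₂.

first order (1)

Step 1: Compare trials to find order n where rate₂/rate₁ = ([H₂O₂]₂/[H₂O₂]₁)^n
Step 2: rate₂/rate₁ = 2.8440e-01/1.5800e-01 = 1.8
Step 3: [H₂O₂]₂/[H₂O₂]₁ = 0.36/0.2 = 1.8
Step 4: n = ln(1.8)/ln(1.8) = 1.00 ≈ 1
Step 5: The reaction is first order in H₂O₂.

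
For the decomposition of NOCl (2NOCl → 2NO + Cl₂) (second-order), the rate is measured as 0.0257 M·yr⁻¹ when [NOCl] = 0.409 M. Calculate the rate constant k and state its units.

0.1536 M⁻¹·yr⁻¹

Step 1: rate = k[NOCl]^2, so k = rate / [NOCl]^2.
Step 2: k = 0.0257 / (0.409)^2 = 0.0257 / 0.1673.
Step 3: k = 0.1536 M⁻¹·yr⁻¹.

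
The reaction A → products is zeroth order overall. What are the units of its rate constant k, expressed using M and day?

M·day⁻¹

Step 1: For overall order n, rate = k × (concentration)^n.
Step 2: Rate has units M·day⁻¹; concentration term has units M^0.
Step 3: k = rate / (concentration)^n, so units of k = M^(1-0)·day⁻¹ = M·day⁻¹.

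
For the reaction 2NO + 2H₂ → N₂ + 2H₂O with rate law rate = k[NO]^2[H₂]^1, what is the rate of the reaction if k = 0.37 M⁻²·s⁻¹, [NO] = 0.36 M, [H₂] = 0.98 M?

0.04699 M/s

Step 1: The rate law is rate = k[NO]^2[H₂]^1
Step 2: Substitute: rate = 0.37 × (0.36)^2 × (0.98)^1
Step 3: rate = 0.37 × 0.1296 × 0.98 = 0.046993 M/s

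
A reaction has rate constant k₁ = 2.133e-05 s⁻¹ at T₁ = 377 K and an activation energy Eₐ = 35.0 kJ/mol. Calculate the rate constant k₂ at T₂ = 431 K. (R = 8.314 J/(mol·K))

8.642e-05 s⁻¹

Step 1: Use the two-temperature Arrhenius form: ln(k₂/k₁) = -Eₐ/R × (1/T₂ - 1/T₁)
Step 2: Convert Eₐ to J/mol: 35.0 kJ/mol = 35000 J/mol
Step 3: 1/T₂ - 1/T₁ = 1/431 - 1/377 = -3.323343e-04 K⁻¹
Step 4: ln(k₂/k₁) = -35000/8.314 × -3.323343e-04 = 1.39905
Step 5: k₂ = k₁ × exp(1.39905) = 2.133e-05 × 4.05135e+00 = 8.642e-05 s⁻¹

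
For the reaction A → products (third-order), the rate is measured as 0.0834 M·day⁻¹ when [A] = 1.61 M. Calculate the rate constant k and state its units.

0.01998 M⁻²·day⁻¹

Step 1: rate = k[A]^3, so k = rate / [A]^3.
Step 2: k = 0.0834 / (1.61)^3 = 0.0834 / 4.173.
Step 3: k = 0.01998 M⁻²·day⁻¹.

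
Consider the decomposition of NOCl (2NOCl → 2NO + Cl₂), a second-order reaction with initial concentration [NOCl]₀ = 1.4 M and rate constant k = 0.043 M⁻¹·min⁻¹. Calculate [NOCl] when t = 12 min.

0.8128 M

Step 1: For a second-order reaction: 1/[NOCl] = 1/[NOCl]₀ + kt
Step 2: 1/[NOCl] = 1/1.4 + 0.043 × 12
Step 3: 1/[NOCl] = 0.7143 + 0.516 = 1.23
Step 4: [NOCl] = 1/1.23 = 0.8128 M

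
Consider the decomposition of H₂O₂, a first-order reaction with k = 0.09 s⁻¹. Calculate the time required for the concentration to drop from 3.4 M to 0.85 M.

15.4 s

Step 1: For first-order: t = ln([H₂O₂]₀/[H₂O₂])/k
Step 2: t = ln(3.4/0.85)/0.09
Step 3: t = ln(4)/0.09
Step 4: t = 1.386/0.09 = 15.4 s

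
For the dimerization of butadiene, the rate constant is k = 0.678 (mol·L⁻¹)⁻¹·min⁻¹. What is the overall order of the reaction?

second order (2)

Step 1: The units of k for an nth-order reaction are (concentration)^(1-n)·(time)⁻¹.
Step 2: Here k has units (mol·L⁻¹)⁻¹·min⁻¹, so the concentration exponent is -1.
Step 3: 1 - n = -1 ⇒ n = 2. The reaction is second order.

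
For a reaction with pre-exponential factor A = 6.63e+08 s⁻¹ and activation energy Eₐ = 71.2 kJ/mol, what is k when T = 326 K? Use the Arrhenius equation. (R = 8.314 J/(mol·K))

2.59e-03 s⁻¹

Step 1: Use the Arrhenius equation: k = A × exp(-Eₐ/RT)
Step 2: Convert Eₐ to J/mol: 71.2 kJ/mol = 71200 J/mol
Step 3: Calculate the exponent: -Eₐ/(RT) = -71200/(8.314 × 326) = -26.26953
Step 4: k = 6.63e+08 × exp(-26.26953)
Step 5: k = 6.63e+08 × 3.90201e-12 = 2.5870e-03 s⁻¹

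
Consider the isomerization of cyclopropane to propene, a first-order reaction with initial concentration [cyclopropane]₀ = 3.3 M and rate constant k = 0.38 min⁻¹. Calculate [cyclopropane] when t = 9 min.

0.108 M

Step 1: For a first-order reaction: [cyclopropane] = [cyclopropane]₀ × e^(-kt)
Step 2: [cyclopropane] = 3.3 × e^(-0.38 × 9)
Step 3: [cyclopropane] = 3.3 × e^(-3.42)
Step 4: [cyclopropane] = 3.3 × 0.0327124 = 0.108 M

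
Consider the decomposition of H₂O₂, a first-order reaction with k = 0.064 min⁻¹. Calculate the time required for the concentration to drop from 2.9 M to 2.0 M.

5.806 min

Step 1: For first-order: t = ln([H₂O₂]₀/[H₂O₂])/k
Step 2: t = ln(2.9/2.0)/0.064
Step 3: t = ln(1.45)/0.064
Step 4: t = 0.3716/0.064 = 5.806 min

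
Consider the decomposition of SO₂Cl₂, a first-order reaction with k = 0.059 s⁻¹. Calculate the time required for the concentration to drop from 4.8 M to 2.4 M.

11.75 s

Step 1: For first-order: t = ln([SO₂Cl₂]₀/[SO₂Cl₂])/k
Step 2: t = ln(4.8/2.4)/0.059
Step 3: t = ln(2)/0.059
Step 4: t = 0.6931/0.059 = 11.75 s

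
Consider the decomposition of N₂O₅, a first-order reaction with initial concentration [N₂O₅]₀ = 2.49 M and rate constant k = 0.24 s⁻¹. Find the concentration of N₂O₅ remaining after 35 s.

0.0005599 M

Step 1: For a first-order reaction: [N₂O₅] = [N₂O₅]₀ × e^(-kt)
Step 2: [N₂O₅] = 2.49 × e^(-0.24 × 35)
Step 3: [N₂O₅] = 2.49 × e^(-8.4)
Step 4: [N₂O₅] = 2.49 × 0.000224867 = 0.0005599 M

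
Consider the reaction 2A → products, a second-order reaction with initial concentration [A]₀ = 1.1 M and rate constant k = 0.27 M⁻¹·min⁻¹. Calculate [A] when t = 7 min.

0.3573 M

Step 1: For a second-order reaction: 1/[A] = 1/[A]₀ + kt
Step 2: 1/[A] = 1/1.1 + 0.27 × 7
Step 3: 1/[A] = 0.9091 + 1.89 = 2.799
Step 4: [A] = 1/2.799 = 0.3573 M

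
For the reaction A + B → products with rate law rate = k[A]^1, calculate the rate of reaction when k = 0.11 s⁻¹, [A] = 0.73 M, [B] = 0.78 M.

0.0803 M/s

Step 1: The rate law is rate = k[A]^1
Step 2: Note that the rate does not depend on [B] (zero order in B).
Step 3: rate = 0.11 × (0.73)^1 = 0.0803 M/s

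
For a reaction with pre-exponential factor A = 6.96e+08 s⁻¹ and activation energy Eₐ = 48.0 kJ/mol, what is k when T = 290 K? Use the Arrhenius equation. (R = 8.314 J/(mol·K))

1.57e+00 s⁻¹

Step 1: Use the Arrhenius equation: k = A × exp(-Eₐ/RT)
Step 2: Convert Eₐ to J/mol: 48.0 kJ/mol = 48000 J/mol
Step 3: Calculate the exponent: -Eₐ/(RT) = -48000/(8.314 × 290) = -19.90826
Step 4: k = 6.96e+08 × exp(-19.90826)
Step 5: k = 6.96e+08 × 2.25919e-09 = 1.5724e+00 s⁻¹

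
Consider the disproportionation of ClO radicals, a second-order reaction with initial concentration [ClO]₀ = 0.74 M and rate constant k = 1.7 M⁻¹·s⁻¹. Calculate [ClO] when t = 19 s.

0.02972 M

Step 1: For a second-order reaction: 1/[ClO] = 1/[ClO]₀ + kt
Step 2: 1/[ClO] = 1/0.74 + 1.7 × 19
Step 3: 1/[ClO] = 1.351 + 32.3 = 33.65
Step 4: [ClO] = 1/33.65 = 0.02972 M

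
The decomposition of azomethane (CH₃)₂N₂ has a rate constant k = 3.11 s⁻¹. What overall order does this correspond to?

first order (1)

Step 1: The units of k for an nth-order reaction are (concentration)^(1-n)·(time)⁻¹.
Step 2: Here k has units s⁻¹, so the concentration exponent is 0.
Step 3: 1 - n = 0 ⇒ n = 1. The reaction is first order.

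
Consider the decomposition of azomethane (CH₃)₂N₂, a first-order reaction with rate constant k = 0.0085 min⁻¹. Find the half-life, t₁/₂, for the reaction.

81.55 min

Step 1: For a first-order reaction, t₁/₂ = ln(2)/k
Step 2: t₁/₂ = ln(2)/0.0085
Step 3: t₁/₂ = 0.6931/0.0085 = 81.55 min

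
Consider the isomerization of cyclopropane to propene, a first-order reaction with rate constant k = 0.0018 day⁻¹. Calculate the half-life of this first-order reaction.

385.1 day

Step 1: For a first-order reaction, t₁/₂ = ln(2)/k
Step 2: t₁/₂ = ln(2)/0.0018
Step 3: t₁/₂ = 0.6931/0.0018 = 385.1 day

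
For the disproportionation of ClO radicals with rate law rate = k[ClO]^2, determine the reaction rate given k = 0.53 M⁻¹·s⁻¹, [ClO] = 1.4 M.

1.039 M/s

Step 1: Identify the rate law: rate = k[ClO]^2
Step 2: Substitute values: rate = 0.53 × (1.4)^2
Step 3: Calculate: rate = 0.53 × 1.96 = 1.0388 M/s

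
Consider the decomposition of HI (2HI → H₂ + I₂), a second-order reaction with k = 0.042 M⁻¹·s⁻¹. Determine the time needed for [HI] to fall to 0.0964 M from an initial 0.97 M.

222.4 s

Step 1: For second-order: t = (1/[HI] - 1/[HI]₀)/k
Step 2: t = (1/0.0964 - 1/0.97)/0.042
Step 3: t = (10.37 - 1.031)/0.042
Step 4: t = 9.343/0.042 = 222.4 s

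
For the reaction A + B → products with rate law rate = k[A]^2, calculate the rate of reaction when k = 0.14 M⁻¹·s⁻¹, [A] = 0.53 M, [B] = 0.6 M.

0.03933 M/s

Step 1: The rate law is rate = k[A]^2
Step 2: Note that the rate does not depend on [B] (zero order in B).
Step 3: rate = 0.14 × (0.53)^2 = 0.039326 M/s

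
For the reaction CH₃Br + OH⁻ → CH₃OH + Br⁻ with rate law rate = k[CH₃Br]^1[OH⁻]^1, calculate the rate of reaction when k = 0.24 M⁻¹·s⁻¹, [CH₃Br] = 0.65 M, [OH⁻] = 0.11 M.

0.01716 M/s

Step 1: The rate law is rate = k[CH₃Br]^1[OH⁻]^1
Step 2: Substitute: rate = 0.24 × (0.65)^1 × (0.11)^1
Step 3: rate = 0.24 × 0.65 × 0.11 = 0.01716 M/s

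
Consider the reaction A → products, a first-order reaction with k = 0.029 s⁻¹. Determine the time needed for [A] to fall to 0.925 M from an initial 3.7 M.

47.8 s

Step 1: For first-order: t = ln([A]₀/[A])/k
Step 2: t = ln(3.7/0.925)/0.029
Step 3: t = ln(4)/0.029
Step 4: t = 1.386/0.029 = 47.8 s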